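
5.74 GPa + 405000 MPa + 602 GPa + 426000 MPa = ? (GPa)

1438.74 GPa

In GPa:
  5.74 GPa → 5.74
  405000 MPa = 405000 × 10⁻³ GPa = 405
  602 GPa → 602
  426000 MPa = 426000 × 10⁻³ GPa = 426
Sum: 5.74 + 405 + 602 + 426 = 1438.74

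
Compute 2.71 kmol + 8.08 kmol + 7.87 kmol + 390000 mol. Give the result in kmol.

In kmol:
  2.71 kmol → 2.71
  8.08 kmol → 8.08
  7.87 kmol → 7.87
  390000 mol = 390000 × 10^-3 kmol = 390
Sum: 2.71 + 8.08 + 7.87 + 390 = 408.66

408.66 kmol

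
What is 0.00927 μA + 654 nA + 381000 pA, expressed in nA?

In nA:
  0.00927 μA = 0.00927 × 10^3 nA = 9.27
  654 nA → 654
  381000 pA = 381000 × 10^-3 nA = 381
Sum: 9.27 + 654 + 381 = 1044.27

1044.27 nA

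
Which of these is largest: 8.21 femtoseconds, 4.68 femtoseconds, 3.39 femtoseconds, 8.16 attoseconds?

8.21 femtoseconds

8.21 femtoseconds = 0.00000000000000821 seconds
4.68 femtoseconds = 0.00000000000000468 seconds
3.39 femtoseconds = 0.00000000000000339 seconds
8.16 attoseconds = 0.00000000000000000816 seconds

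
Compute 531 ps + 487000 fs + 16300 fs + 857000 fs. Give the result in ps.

1891.3 ps

In ps:
  531 ps → 531
  487000 fs = 487000e-3 ps = 487
  16300 fs = 16300e-3 ps = 16.3
  857000 fs = 857000e-3 ps = 857
Sum: 531 + 487 + 16.3 + 857 = 1891.3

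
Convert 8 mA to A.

0.008 A

milli = 10⁻³, (no prefix) = 10⁰; factor is 10⁻³.
8 × 10⁻³ = 0.008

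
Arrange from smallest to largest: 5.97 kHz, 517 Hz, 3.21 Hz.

5.97 kHz = 5970 Hz
517 Hz = 517 Hz
3.21 Hz = 3.21 Hz

3.21 Hz < 517 Hz < 5.97 kHz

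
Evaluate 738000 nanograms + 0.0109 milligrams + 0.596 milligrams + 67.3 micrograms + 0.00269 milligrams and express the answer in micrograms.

In micrograms:
  738000 nanograms = 738000e-3 micrograms = 738
  0.0109 milligrams = 0.0109e3 micrograms = 10.9
  0.596 milligrams = 0.596e3 micrograms = 596
  67.3 micrograms → 67.3
  0.00269 milligrams = 0.00269e3 micrograms = 2.69
Sum: 738 + 10.9 + 596 + 67.3 + 2.69 = 1414.89

1414.89 micrograms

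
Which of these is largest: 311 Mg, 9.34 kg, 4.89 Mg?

311 Mg

311 Mg = 311000000 g
9.34 kg = 9340 g
4.89 Mg = 4890000 g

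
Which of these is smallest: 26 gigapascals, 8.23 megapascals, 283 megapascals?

26 gigapascals = 26000000000 pascals
8.23 megapascals = 8230000 pascals
283 megapascals = 283000000 pascals

8.23 megapascals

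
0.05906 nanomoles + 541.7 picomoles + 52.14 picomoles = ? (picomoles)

652.9 picomoles

In picomoles:
  0.05906 nanomoles = 0.05906 × 10³ picomoles = 59.06
  541.7 picomoles → 541.7
  52.14 picomoles → 52.14
Sum: 59.06 + 541.7 + 52.14 = 652.9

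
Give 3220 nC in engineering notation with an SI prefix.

= 3.22 × 10⁻⁶ C; 10⁻⁶ is micro.

3.22 µC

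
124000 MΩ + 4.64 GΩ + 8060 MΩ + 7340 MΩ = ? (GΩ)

144.04 GΩ

In GΩ:
  124000 MΩ = 124000 × 10⁻³ GΩ = 124
  4.64 GΩ → 4.64
  8060 MΩ = 8060 × 10⁻³ GΩ = 8.06
  7340 MΩ = 7340 × 10⁻³ GΩ = 7.34
Sum: 124 + 4.64 + 8.06 + 7.34 = 144.04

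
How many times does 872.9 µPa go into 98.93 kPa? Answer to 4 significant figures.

(98.93e3) / (872.9e-6) = 0.11333e9

113300000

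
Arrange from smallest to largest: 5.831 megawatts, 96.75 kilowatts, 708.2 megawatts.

5.831 megawatts = 5831000 watts
96.75 kilowatts = 96750 watts
708.2 megawatts = 708200000 watts

96.75 kilowatts < 5.831 megawatts < 708.2 megawatts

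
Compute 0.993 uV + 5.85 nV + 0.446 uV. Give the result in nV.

1444.85 nV

In nV:
  0.993 uV = 0.993e3 nV = 993
  5.85 nV → 5.85
  0.446 uV = 0.446e3 nV = 446
Sum: 993 + 5.85 + 446 = 1444.85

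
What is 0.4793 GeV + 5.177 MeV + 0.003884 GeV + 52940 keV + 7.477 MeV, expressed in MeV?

In MeV:
  0.4793 GeV = 0.4793 × 10^3 MeV = 479.3
  5.177 MeV → 5.177
  0.003884 GeV = 0.003884 × 10^3 MeV = 3.884
  52940 keV = 52940 × 10^-3 MeV = 52.94
  7.477 MeV → 7.477
Sum: 479.3 + 5.177 + 3.884 + 52.94 + 7.477 = 548.778

548.778 MeV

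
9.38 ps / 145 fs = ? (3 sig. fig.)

(9.38e-12) / (145e-15) = 0.06469e3

64.7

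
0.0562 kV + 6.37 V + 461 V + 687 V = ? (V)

1210.57 V

In V:
  0.0562 kV = 0.0562e3 V = 56.2
  6.37 V → 6.37
  461 V → 461
  687 V → 687
Sum: 56.2 + 6.37 + 461 + 687 = 1210.57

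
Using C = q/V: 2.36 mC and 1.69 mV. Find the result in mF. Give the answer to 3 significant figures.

(2.36 × 10^-3) / (1.69 × 10^-3) = 1.3964 F

1400 mF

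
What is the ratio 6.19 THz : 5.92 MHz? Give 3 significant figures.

1050000

(6.19 × 10¹²) / (5.92 × 10⁶) = 1.046 × 10⁶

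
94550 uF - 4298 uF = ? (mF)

90.252 mF

In mF:
  94550 uF = 94550e-3 mF = 94.55
  4298 uF = 4298e-3 mF = 4.298
Difference: 94.55 - 4.298 = 90.252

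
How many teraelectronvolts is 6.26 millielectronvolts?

milli = 1e-3, tera = 1e12; factor is 1e-15.
6.26 × 1e-15 = 0.00000000000000626

0.00000000000000626 teraelectronvolts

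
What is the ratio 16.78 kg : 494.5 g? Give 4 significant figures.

(16.78 × 10³) / (494.5) = 0.033933 × 10³

33.93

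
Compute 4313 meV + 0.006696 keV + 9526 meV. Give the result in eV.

In eV:
  4313 meV = 4313 × 10^-3 eV = 4.313
  0.006696 keV = 0.006696 × 10^3 eV = 6.696
  9526 meV = 9526 × 10^-3 eV = 9.526
Sum: 4.313 + 6.696 + 9.526 = 20.535

20.535 eV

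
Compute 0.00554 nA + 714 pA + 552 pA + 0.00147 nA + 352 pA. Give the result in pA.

1625.01 pA

In pA:
  0.00554 nA = 0.00554 × 10^3 pA = 5.54
  714 pA → 714
  552 pA → 552
  0.00147 nA = 0.00147 × 10^3 pA = 1.47
  352 pA → 352
Sum: 5.54 + 714 + 552 + 1.47 + 352 = 1625.01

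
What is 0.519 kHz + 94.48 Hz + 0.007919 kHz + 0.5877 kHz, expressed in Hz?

1209.099 Hz

In Hz:
  0.519 kHz = 0.519e3 Hz = 519
  94.48 Hz → 94.48
  0.007919 kHz = 0.007919e3 Hz = 7.919
  0.5877 kHz = 0.5877e3 Hz = 587.7
Sum: 519 + 94.48 + 7.919 + 587.7 = 1209.099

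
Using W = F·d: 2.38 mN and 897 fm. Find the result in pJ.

0.00213486 pJ

2.38 × 10⁻³ × 897 × 10⁻¹⁵ = 2134.86 × 10⁻¹⁸ J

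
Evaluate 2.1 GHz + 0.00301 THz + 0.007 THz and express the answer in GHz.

12.11 GHz

In GHz:
  2.1 GHz → 2.1
  0.00301 THz = 0.00301 × 10^3 GHz = 3.01
  0.007 THz = 0.007 × 10^3 GHz = 7
Sum: 2.1 + 3.01 + 7 = 12.11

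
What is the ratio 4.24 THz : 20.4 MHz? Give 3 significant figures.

208000

(4.24 × 10^12) / (20.4 × 10^6) = 0.2078 × 10^6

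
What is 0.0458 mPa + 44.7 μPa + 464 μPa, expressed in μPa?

In μPa:
  0.0458 mPa = 0.0458 × 10^3 μPa = 45.8
  44.7 μPa → 44.7
  464 μPa → 464
Sum: 45.8 + 44.7 + 464 = 554.5

554.5 μPa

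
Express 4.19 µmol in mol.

micro = 10^-6, (no prefix) = 10^0; factor is 10^-6.
4.19 × 10^-6 = 0.00000419

0.00000419 mol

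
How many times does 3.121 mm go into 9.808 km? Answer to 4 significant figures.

3143000

(9.808e3) / (3.121e-3) = 3.1426e6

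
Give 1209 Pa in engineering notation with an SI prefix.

= 1.209 × 10^3 Pa; 10^3 is kilo.

1.209 kPa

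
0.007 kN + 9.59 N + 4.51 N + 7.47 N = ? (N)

28.57 N

In N:
  0.007 kN = 0.007 × 10³ N = 7
  9.59 N → 9.59
  4.51 N → 4.51
  7.47 N → 7.47
Sum: 7 + 9.59 + 4.51 + 7.47 = 28.57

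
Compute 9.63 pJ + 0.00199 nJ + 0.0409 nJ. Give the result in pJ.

52.52 pJ

In pJ:
  9.63 pJ → 9.63
  0.00199 nJ = 0.00199e3 pJ = 1.99
  0.0409 nJ = 0.0409e3 pJ = 40.9
Sum: 9.63 + 1.99 + 40.9 = 52.52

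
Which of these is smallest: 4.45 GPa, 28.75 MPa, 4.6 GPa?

4.45 GPa = 4450000000 Pa
28.75 MPa = 28750000 Pa
4.6 GPa = 4600000000 Pa

28.75 MPa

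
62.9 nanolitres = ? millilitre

nano = 10⁻⁹, milli = 10⁻³; factor is 10⁻⁶.
62.9 × 10⁻⁶ = 0.0000629

0.0000629 millilitres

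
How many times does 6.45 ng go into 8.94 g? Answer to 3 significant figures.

1390000000

(8.94) / (6.45 × 10^-9) = 1.386 × 10^9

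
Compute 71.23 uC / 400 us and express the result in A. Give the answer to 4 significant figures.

0.1781 A

(71.23 × 10⁻⁶) / (400 × 10⁻⁶) = 0.178075 A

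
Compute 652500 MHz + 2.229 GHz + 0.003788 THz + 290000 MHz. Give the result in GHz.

948.517 GHz

In GHz:
  652500 MHz = 652500 × 10⁻³ GHz = 652.5
  2.229 GHz → 2.229
  0.003788 THz = 0.003788 × 10³ GHz = 3.788
  290000 MHz = 290000 × 10⁻³ GHz = 290
Sum: 652.5 + 2.229 + 3.788 + 290 = 948.517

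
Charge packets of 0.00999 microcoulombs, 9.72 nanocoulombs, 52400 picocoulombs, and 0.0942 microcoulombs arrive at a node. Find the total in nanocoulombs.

In nanocoulombs:
  0.00999 microcoulombs = 0.00999 × 10^3 nanocoulombs = 9.99
  9.72 nanocoulombs → 9.72
  52400 picocoulombs = 52400 × 10^-3 nanocoulombs = 52.4
  0.0942 microcoulombs = 0.0942 × 10^3 nanocoulombs = 94.2
Sum: 9.99 + 9.72 + 52.4 + 94.2 = 166.31

166.31 nanocoulombs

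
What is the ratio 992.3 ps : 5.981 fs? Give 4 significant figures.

165900

(992.3e-12) / (5.981e-15) = 165.91e3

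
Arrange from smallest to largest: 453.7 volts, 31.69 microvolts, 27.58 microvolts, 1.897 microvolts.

1.897 microvolts < 27.58 microvolts < 31.69 microvolts < 453.7 volts

453.7 volts = 453.7 volts
31.69 microvolts = 0.00003169 volts
27.58 microvolts = 0.00002758 volts
1.897 microvolts = 0.000001897 volts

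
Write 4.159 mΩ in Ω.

0.004159 Ω

milli = 10^-3, (no prefix) = 10^0; factor is 10^-3.
4.159 × 10^-3 = 0.004159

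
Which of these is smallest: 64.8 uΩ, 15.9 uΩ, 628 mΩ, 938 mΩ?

15.9 uΩ

64.8 uΩ = 0.0000648 Ω
15.9 uΩ = 0.0000159 Ω
628 mΩ = 0.628 Ω
938 mΩ = 0.938 Ω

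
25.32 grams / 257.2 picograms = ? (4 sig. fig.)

(25.32) / (257.2 × 10⁻¹²) = 0.098445 × 10¹²

98440000000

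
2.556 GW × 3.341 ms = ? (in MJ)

2.556 × 10^9 × 3.341 × 10^-3 = 8.539596 × 10^6 J

8.539596 MJ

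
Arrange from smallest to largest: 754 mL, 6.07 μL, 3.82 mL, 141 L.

754 mL = 0.754 L
6.07 μL = 0.00000607 L
3.82 mL = 0.00382 L
141 L = 141 L

6.07 μL < 3.82 mL < 754 mL < 141 L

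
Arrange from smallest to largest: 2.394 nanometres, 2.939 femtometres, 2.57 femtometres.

2.57 femtometres < 2.939 femtometres < 2.394 nanometres

2.394 nanometres = 0.000000002394 metres
2.939 femtometres = 0.000000000000002939 metres
2.57 femtometres = 0.00000000000000257 metres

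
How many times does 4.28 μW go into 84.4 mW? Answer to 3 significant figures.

19700

(84.4 × 10⁻³) / (4.28 × 10⁻⁶) = 19.72 × 10³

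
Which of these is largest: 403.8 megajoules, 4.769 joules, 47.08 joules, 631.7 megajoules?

403.8 megajoules = 403800000 joules
4.769 joules = 4.769 joules
47.08 joules = 47.08 joules
631.7 megajoules = 631700000 joules

631.7 megajoules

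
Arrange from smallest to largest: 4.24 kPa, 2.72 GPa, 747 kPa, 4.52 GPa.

4.24 kPa = 4240 Pa
2.72 GPa = 2720000000 Pa
747 kPa = 747000 Pa
4.52 GPa = 4520000000 Pa

4.24 kPa < 747 kPa < 2.72 GPa < 4.52 GPa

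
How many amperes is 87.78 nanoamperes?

0.00000008778 amperes

nano = 1e-9, (no prefix) = 1e0; factor is 1e-9.
87.78 × 1e-9 = 0.00000008778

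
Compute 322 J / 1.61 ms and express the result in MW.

0.2 MW

(322) / (1.61 × 10^-3) = 200 × 10^3 W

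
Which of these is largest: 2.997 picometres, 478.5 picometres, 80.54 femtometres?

478.5 picometres

2.997 picometres = 0.000000000002997 metres
478.5 picometres = 0.0000000004785 metres
80.54 femtometres = 0.00000000000008054 metres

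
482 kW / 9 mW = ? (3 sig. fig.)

53600000

(482 × 10³) / (9 × 10⁻³) = 53.56 × 10⁶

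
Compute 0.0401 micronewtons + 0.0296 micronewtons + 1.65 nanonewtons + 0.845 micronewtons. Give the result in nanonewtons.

916.35 nanonewtons

In nanonewtons:
  0.0401 micronewtons = 0.0401 × 10^3 nanonewtons = 40.1
  0.0296 micronewtons = 0.0296 × 10^3 nanonewtons = 29.6
  1.65 nanonewtons → 1.65
  0.845 micronewtons = 0.845 × 10^3 nanonewtons = 845
Sum: 40.1 + 29.6 + 1.65 + 845 = 916.35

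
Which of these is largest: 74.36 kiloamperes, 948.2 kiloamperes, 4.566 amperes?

948.2 kiloamperes

74.36 kiloamperes = 74360 amperes
948.2 kiloamperes = 948200 amperes
4.566 amperes = 4.566 amperes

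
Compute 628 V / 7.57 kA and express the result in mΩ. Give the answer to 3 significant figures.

83.0 mΩ

(628) / (7.57 × 10^3) = 82.959 × 10^-3 Ω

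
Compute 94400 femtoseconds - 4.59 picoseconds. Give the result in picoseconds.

In picoseconds:
  94400 femtoseconds = 94400e-3 picoseconds = 94.4
  4.59 picoseconds → 4.59
Difference: 94.4 - 4.59 = 89.81

89.81 picoseconds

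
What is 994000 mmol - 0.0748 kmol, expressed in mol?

In mol:
  994000 mmol = 994000e-3 mol = 994
  0.0748 kmol = 0.0748e3 mol = 74.8
Difference: 994 - 74.8 = 919.2

919.2 mol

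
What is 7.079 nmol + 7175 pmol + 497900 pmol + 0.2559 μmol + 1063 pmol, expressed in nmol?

769.117 nmol

In nmol:
  7.079 nmol → 7.079
  7175 pmol = 7175 × 10^-3 nmol = 7.175
  497900 pmol = 497900 × 10^-3 nmol = 497.9
  0.2559 μmol = 0.2559 × 10^3 nmol = 255.9
  1063 pmol = 1063 × 10^-3 nmol = 1.063
Sum: 7.079 + 7.175 + 497.9 + 255.9 + 1.063 = 769.117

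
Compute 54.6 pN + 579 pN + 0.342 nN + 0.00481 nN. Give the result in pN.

In pN:
  54.6 pN → 54.6
  579 pN → 579
  0.342 nN = 0.342 × 10^3 pN = 342
  0.00481 nN = 0.00481 × 10^3 pN = 4.81
Sum: 54.6 + 579 + 342 + 4.81 = 980.41

980.41 pN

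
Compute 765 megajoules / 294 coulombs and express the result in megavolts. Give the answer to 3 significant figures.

(765e6) / (294) = 2.602e6 V

2.60 megavolts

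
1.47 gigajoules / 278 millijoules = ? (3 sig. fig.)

(1.47e9) / (278e-3) = 0.005288e12

5290000000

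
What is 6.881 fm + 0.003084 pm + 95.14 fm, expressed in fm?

105.105 fm

In fm:
  6.881 fm → 6.881
  0.003084 pm = 0.003084 × 10³ fm = 3.084
  95.14 fm → 95.14
Sum: 6.881 + 3.084 + 95.14 = 105.105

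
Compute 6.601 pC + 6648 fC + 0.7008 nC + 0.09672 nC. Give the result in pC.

810.769 pC

In pC:
  6.601 pC → 6.601
  6648 fC = 6648e-3 pC = 6.648
  0.7008 nC = 0.7008e3 pC = 700.8
  0.09672 nC = 0.09672e3 pC = 96.72
Sum: 6.601 + 6.648 + 700.8 + 96.72 = 810.769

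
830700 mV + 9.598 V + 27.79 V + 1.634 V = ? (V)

869.722 V

In V:
  830700 mV = 830700e-3 V = 830.7
  9.598 V → 9.598
  27.79 V → 27.79
  1.634 V → 1.634
Sum: 830.7 + 9.598 + 27.79 + 1.634 = 869.722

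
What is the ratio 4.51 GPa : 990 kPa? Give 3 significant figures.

4560

(4.51 × 10⁹) / (990 × 10³) = 0.004556 × 10⁶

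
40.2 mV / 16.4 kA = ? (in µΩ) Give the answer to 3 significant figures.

(40.2e-3) / (16.4e3) = 2.4512e-6 Ω

2.45 µΩ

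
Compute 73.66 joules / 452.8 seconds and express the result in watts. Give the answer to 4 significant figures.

(73.66) / (452.8) = 0.162677 W

0.1627 watts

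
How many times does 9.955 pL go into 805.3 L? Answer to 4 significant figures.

80890000000000

(805.3) / (9.955 × 10⁻¹²) = 80.894 × 10¹²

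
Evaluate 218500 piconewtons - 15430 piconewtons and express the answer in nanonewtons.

203.07 nanonewtons

In nanonewtons:
  218500 piconewtons = 218500 × 10^-3 nanonewtons = 218.5
  15430 piconewtons = 15430 × 10^-3 nanonewtons = 15.43
Difference: 218.5 - 15.43 = 203.07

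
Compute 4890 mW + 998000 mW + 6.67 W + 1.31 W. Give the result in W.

In W:
  4890 mW = 4890e-3 W = 4.89
  998000 mW = 998000e-3 W = 998
  6.67 W → 6.67
  1.31 W → 1.31
Sum: 4.89 + 998 + 6.67 + 1.31 = 1010.87

1010.87 W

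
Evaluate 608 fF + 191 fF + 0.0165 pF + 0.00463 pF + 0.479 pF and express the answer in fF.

1299.13 fF

In fF:
  608 fF → 608
  191 fF → 191
  0.0165 pF = 0.0165e3 fF = 16.5
  0.00463 pF = 0.00463e3 fF = 4.63
  0.479 pF = 0.479e3 fF = 479
Sum: 608 + 191 + 16.5 + 4.63 + 479 = 1299.13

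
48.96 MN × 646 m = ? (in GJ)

31.62816 GJ

48.96e6 × 646 = 31628.16e6 J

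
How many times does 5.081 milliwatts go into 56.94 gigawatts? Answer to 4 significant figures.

11210000000000

(56.94 × 10^9) / (5.081 × 10^-3) = 11.206 × 10^12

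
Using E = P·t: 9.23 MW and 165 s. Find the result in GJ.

9.23 × 10^6 × 165 = 1522.95 × 10^6 J

1.52295 GJ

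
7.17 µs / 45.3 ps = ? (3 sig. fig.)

(7.17 × 10⁻⁶) / (45.3 × 10⁻¹²) = 0.1583 × 10⁶

158000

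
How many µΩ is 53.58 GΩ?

53580000000000000 µΩ

giga = 10^9, micro = 10^-6; factor is 10^15.
53.58 × 10^15 = 53580000000000000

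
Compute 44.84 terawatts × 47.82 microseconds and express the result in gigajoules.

2.1442488 gigajoules

44.84 × 10^12 × 47.82 × 10^-6 = 2144.2488 × 10^6 J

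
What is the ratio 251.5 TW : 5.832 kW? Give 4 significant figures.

43120000000

(251.5 × 10¹²) / (5.832 × 10³) = 43.124 × 10⁹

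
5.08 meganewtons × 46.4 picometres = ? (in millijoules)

5.08 × 10⁶ × 46.4 × 10⁻¹² = 235.712 × 10⁻⁶ J

0.235712 millijoules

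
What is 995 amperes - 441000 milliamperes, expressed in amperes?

554 amperes

In amperes:
  995 amperes → 995
  441000 milliamperes = 441000 × 10⁻³ amperes = 441
Difference: 995 - 441 = 554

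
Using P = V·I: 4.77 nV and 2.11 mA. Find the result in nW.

4.77 × 10^-9 × 2.11 × 10^-3 = 10.0647 × 10^-12 W

0.0100647 nW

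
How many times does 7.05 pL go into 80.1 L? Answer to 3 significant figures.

11400000000000

(80.1) / (7.05e-12) = 11.36e12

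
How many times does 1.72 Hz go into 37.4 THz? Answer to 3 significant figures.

(37.4 × 10¹²) / (1.72) = 21.74 × 10¹²

21700000000000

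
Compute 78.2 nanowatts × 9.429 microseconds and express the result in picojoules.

0.7373478 picojoules

78.2 × 10^-9 × 9.429 × 10^-6 = 737.3478 × 10^-15 J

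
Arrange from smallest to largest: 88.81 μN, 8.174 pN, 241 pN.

8.174 pN < 241 pN < 88.81 μN

88.81 μN = 0.00008881 N
8.174 pN = 0.000000000008174 N
241 pN = 0.000000000241 N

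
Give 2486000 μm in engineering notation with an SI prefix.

2.486 m

= 2.486 m; mantissa already in [1, 1000).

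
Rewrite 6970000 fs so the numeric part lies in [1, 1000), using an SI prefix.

= 6.97 × 10^-9 s; 10^-9 is nano.

6.97 ns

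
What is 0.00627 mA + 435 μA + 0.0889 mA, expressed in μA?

530.17 μA

In μA:
  0.00627 mA = 0.00627 × 10³ μA = 6.27
  435 μA → 435
  0.0889 mA = 0.0889 × 10³ μA = 88.9
Sum: 6.27 + 435 + 88.9 = 530.17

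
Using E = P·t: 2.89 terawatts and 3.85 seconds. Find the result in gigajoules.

2.89e12 × 3.85 = 11.1265e12 J

11126.5 gigajoules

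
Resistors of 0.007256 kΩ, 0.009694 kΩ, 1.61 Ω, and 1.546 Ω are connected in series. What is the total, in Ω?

20.106 Ω

In Ω:
  0.007256 kΩ = 0.007256 × 10^3 Ω = 7.256
  0.009694 kΩ = 0.009694 × 10^3 Ω = 9.694
  1.61 Ω → 1.61
  1.546 Ω → 1.546
Sum: 7.256 + 9.694 + 1.61 + 1.546 = 20.106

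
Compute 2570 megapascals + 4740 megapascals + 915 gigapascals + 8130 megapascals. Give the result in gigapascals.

In gigapascals:
  2570 megapascals = 2570 × 10^-3 gigapascals = 2.57
  4740 megapascals = 4740 × 10^-3 gigapascals = 4.74
  915 gigapascals → 915
  8130 megapascals = 8130 × 10^-3 gigapascals = 8.13
Sum: 2.57 + 4.74 + 915 + 8.13 = 930.44

930.44 gigapascals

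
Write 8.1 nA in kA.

0.0000000000081 kA

nano = 1e-9, kilo = 1e3; factor is 1e-12.
8.1 × 1e-12 = 0.0000000000081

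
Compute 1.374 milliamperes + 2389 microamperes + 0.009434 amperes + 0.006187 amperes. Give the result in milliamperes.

19.384 milliamperes

In milliamperes:
  1.374 milliamperes → 1.374
  2389 microamperes = 2389 × 10⁻³ milliamperes = 2.389
  0.009434 amperes = 0.009434 × 10³ milliamperes = 9.434
  0.006187 amperes = 0.006187 × 10³ milliamperes = 6.187
Sum: 1.374 + 2.389 + 9.434 + 6.187 = 19.384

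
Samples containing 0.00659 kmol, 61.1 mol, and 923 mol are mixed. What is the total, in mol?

990.69 mol

In mol:
  0.00659 kmol = 0.00659 × 10^3 mol = 6.59
  61.1 mol → 61.1
  923 mol → 923
Sum: 6.59 + 61.1 + 923 = 990.69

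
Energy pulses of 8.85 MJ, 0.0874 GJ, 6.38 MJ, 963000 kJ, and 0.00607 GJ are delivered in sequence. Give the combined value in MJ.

In MJ:
  8.85 MJ → 8.85
  0.0874 GJ = 0.0874e3 MJ = 87.4
  6.38 MJ → 6.38
  963000 kJ = 963000e-3 MJ = 963
  0.00607 GJ = 0.00607e3 MJ = 6.07
Sum: 8.85 + 87.4 + 6.38 + 963 + 6.07 = 1071.7

1071.7 MJ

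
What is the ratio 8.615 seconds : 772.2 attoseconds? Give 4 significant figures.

(8.615) / (772.2 × 10^-18) = 0.011156 × 10^18

11160000000000000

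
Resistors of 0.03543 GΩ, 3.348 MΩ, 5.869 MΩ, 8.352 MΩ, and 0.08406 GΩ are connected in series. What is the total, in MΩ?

137.059 MΩ

In MΩ:
  0.03543 GΩ = 0.03543 × 10³ MΩ = 35.43
  3.348 MΩ → 3.348
  5.869 MΩ → 5.869
  8.352 MΩ → 8.352
  0.08406 GΩ = 0.08406 × 10³ MΩ = 84.06
Sum: 35.43 + 3.348 + 5.869 + 8.352 + 84.06 = 137.059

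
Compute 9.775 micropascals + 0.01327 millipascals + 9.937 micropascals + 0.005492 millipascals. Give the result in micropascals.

In micropascals:
  9.775 micropascals → 9.775
  0.01327 millipascals = 0.01327 × 10³ micropascals = 13.27
  9.937 micropascals → 9.937
  0.005492 millipascals = 0.005492 × 10³ micropascals = 5.492
Sum: 9.775 + 13.27 + 9.937 + 5.492 = 38.474

38.474 micropascals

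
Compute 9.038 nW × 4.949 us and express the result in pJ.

9.038 × 10^-9 × 4.949 × 10^-6 = 44.729062 × 10^-15 J

0.044729062 pJ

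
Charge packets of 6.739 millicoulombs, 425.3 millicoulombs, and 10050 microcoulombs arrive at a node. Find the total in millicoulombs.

442.089 millicoulombs

In millicoulombs:
  6.739 millicoulombs → 6.739
  425.3 millicoulombs → 425.3
  10050 microcoulombs = 10050 × 10⁻³ millicoulombs = 10.05
Sum: 6.739 + 425.3 + 10.05 = 442.089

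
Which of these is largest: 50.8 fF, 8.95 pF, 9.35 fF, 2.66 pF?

50.8 fF = 0.0000000000000508 F
8.95 pF = 0.00000000000895 F
9.35 fF = 0.00000000000000935 F
2.66 pF = 0.00000000000266 F

8.95 pF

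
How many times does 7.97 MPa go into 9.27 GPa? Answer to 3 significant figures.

(9.27 × 10^9) / (7.97 × 10^6) = 1.163 × 10^3

1160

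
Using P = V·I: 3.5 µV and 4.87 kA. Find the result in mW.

3.5 × 10^-6 × 4.87 × 10^3 = 17.045 × 10^-3 W

17.045 mW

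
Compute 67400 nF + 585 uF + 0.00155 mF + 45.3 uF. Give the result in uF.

699.25 uF

In uF:
  67400 nF = 67400 × 10^-3 uF = 67.4
  585 uF → 585
  0.00155 mF = 0.00155 × 10^3 uF = 1.55
  45.3 uF → 45.3
Sum: 67.4 + 585 + 1.55 + 45.3 = 699.25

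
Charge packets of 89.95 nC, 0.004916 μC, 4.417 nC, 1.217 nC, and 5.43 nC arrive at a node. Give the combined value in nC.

In nC:
  89.95 nC → 89.95
  0.004916 μC = 0.004916e3 nC = 4.916
  4.417 nC → 4.417
  1.217 nC → 1.217
  5.43 nC → 5.43
Sum: 89.95 + 4.916 + 4.417 + 1.217 + 5.43 = 105.93

105.93 nC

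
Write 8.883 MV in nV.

mega = 1e6, nano = 1e-9; factor is 1e15.
8.883 × 1e15 = 8883000000000000

8883000000000000 nV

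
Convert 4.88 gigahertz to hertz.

4880000000 hertz

giga = 10⁹, (no prefix) = 10⁰; factor is 10⁹.
4.88 × 10⁹ = 4880000000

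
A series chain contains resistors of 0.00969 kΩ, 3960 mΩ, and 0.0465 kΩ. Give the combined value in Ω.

In Ω:
  0.00969 kΩ = 0.00969 × 10^3 Ω = 9.69
  3960 mΩ = 3960 × 10^-3 Ω = 3.96
  0.0465 kΩ = 0.0465 × 10^3 Ω = 46.5
Sum: 9.69 + 3.96 + 46.5 = 60.15

60.15 Ω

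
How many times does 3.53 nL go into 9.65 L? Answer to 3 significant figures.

2730000000

(9.65) / (3.53 × 10⁻⁹) = 2.734 × 10⁹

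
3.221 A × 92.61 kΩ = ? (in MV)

0.29829681 MV

3.221 × 92.61 × 10^3 = 298.29681 × 10^3 V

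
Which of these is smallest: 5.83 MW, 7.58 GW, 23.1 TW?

5.83 MW

5.83 MW = 5830000 W
7.58 GW = 7580000000 W
23.1 TW = 23100000000000 W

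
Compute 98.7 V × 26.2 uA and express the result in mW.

98.7 × 26.2 × 10^-6 = 2585.94 × 10^-6 W

2.58594 mW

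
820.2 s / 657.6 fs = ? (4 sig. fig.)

1247000000000000

(820.2) / (657.6 × 10^-15) = 1.2473 × 10^15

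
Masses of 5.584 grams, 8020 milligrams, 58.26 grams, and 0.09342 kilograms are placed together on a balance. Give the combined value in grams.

In grams:
  5.584 grams → 5.584
  8020 milligrams = 8020e-3 grams = 8.02
  58.26 grams → 58.26
  0.09342 kilograms = 0.09342e3 grams = 93.42
Sum: 5.584 + 8.02 + 58.26 + 93.42 = 165.284

165.284 grams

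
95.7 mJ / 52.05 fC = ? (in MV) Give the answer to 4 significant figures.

(95.7e-3) / (52.05e-15) = 1.83862e12 V

1839000 MV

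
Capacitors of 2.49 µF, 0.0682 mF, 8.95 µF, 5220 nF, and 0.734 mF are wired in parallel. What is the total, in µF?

In µF:
  2.49 µF → 2.49
  0.0682 mF = 0.0682 × 10³ µF = 68.2
  8.95 µF → 8.95
  5220 nF = 5220 × 10⁻³ µF = 5.22
  0.734 mF = 0.734 × 10³ µF = 734
Sum: 2.49 + 68.2 + 8.95 + 5.22 + 734 = 818.86

818.86 µF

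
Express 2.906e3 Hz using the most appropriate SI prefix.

= 2.906e3 Hz; 1e3 is kilo.

2.906 kHz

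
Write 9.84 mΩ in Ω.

0.00984 Ω

milli = 10^-3, (no prefix) = 10^0; factor is 10^-3.
9.84 × 10^-3 = 0.00984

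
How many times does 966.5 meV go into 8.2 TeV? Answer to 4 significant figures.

8484000000000

(8.2e12) / (966.5e-3) = 0.0084842e15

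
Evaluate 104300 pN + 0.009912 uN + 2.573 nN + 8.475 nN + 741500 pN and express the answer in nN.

In nN:
  104300 pN = 104300 × 10⁻³ nN = 104.3
  0.009912 uN = 0.009912 × 10³ nN = 9.912
  2.573 nN → 2.573
  8.475 nN → 8.475
  741500 pN = 741500 × 10⁻³ nN = 741.5
Sum: 104.3 + 9.912 + 2.573 + 8.475 + 741.5 = 866.76

866.76 nN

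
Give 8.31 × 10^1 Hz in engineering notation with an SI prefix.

= 83.1 Hz; mantissa already in [1, 1000).

83.1 Hz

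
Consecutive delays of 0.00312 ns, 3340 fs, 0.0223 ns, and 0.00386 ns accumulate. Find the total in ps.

32.62 ps

In ps:
  0.00312 ns = 0.00312 × 10³ ps = 3.12
  3340 fs = 3340 × 10⁻³ ps = 3.34
  0.0223 ns = 0.0223 × 10³ ps = 22.3
  0.00386 ns = 0.00386 × 10³ ps = 3.86
Sum: 3.12 + 3.34 + 22.3 + 3.86 = 32.62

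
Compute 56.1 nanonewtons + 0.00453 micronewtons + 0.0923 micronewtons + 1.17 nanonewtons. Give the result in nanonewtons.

154.1 nanonewtons

In nanonewtons:
  56.1 nanonewtons → 56.1
  0.00453 micronewtons = 0.00453 × 10^3 nanonewtons = 4.53
  0.0923 micronewtons = 0.0923 × 10^3 nanonewtons = 92.3
  1.17 nanonewtons → 1.17
Sum: 56.1 + 4.53 + 92.3 + 1.17 = 154.1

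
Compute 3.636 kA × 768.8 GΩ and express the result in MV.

2795356800 MV

3.636 × 10^3 × 768.8 × 10^9 = 2795.3568 × 10^12 V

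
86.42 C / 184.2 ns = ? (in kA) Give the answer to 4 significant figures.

(86.42) / (184.2e-9) = 0.469164e9 A

469200 kA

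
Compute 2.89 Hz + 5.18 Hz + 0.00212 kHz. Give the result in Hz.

In Hz:
  2.89 Hz → 2.89
  5.18 Hz → 5.18
  0.00212 kHz = 0.00212 × 10³ Hz = 2.12
Sum: 2.89 + 5.18 + 2.12 = 10.19

10.19 Hz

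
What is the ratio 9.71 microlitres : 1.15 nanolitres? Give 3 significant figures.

(9.71 × 10^-6) / (1.15 × 10^-9) = 8.443 × 10^3

8440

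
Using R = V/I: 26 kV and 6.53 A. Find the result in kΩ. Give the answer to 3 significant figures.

(26 × 10^3) / (6.53) = 3.9816 × 10^3 Ω

3.98 kΩ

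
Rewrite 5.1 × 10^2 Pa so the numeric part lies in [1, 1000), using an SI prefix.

510 Pa

= 510 Pa; mantissa already in [1, 1000).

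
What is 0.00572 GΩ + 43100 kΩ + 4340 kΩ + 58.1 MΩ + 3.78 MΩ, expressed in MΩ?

115.04 MΩ

In MΩ:
  0.00572 GΩ = 0.00572 × 10^3 MΩ = 5.72
  43100 kΩ = 43100 × 10^-3 MΩ = 43.1
  4340 kΩ = 4340 × 10^-3 MΩ = 4.34
  58.1 MΩ → 58.1
  3.78 MΩ → 3.78
Sum: 5.72 + 43.1 + 4.34 + 58.1 + 3.78 = 115.04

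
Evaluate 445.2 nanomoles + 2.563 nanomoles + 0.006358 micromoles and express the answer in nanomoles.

454.121 nanomoles

In nanomoles:
  445.2 nanomoles → 445.2
  2.563 nanomoles → 2.563
  0.006358 micromoles = 0.006358 × 10³ nanomoles = 6.358
Sum: 445.2 + 2.563 + 6.358 = 454.121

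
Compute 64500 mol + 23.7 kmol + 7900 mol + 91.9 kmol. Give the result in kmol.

In kmol:
  64500 mol = 64500 × 10^-3 kmol = 64.5
  23.7 kmol → 23.7
  7900 mol = 7900 × 10^-3 kmol = 7.9
  91.9 kmol → 91.9
Sum: 64.5 + 23.7 + 7.9 + 91.9 = 188

188 kmol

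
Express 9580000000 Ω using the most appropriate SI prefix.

9.58 GΩ

= 9.58 × 10⁹ Ω; 10⁹ is giga.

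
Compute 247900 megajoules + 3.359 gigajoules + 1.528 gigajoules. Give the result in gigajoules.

In gigajoules:
  247900 megajoules = 247900 × 10⁻³ gigajoules = 247.9
  3.359 gigajoules → 3.359
  1.528 gigajoules → 1.528
Sum: 247.9 + 3.359 + 1.528 = 252.787

252.787 gigajoules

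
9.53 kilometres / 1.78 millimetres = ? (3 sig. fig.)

(9.53 × 10^3) / (1.78 × 10^-3) = 5.354 × 10^6

5350000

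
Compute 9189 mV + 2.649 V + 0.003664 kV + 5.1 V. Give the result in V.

In V:
  9189 mV = 9189 × 10⁻³ V = 9.189
  2.649 V → 2.649
  0.003664 kV = 0.003664 × 10³ V = 3.664
  5.1 V → 5.1
Sum: 9.189 + 2.649 + 3.664 + 5.1 = 20.602

20.602 V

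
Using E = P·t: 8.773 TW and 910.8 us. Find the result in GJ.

8.773e12 × 910.8e-6 = 7990.4484e6 J

7.9904484 GJ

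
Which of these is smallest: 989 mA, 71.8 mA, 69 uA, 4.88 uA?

4.88 uA

989 mA = 0.989 A
71.8 mA = 0.0718 A
69 uA = 0.000069 A
4.88 uA = 0.00000488 A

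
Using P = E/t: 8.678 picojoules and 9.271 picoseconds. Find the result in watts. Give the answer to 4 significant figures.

(8.678 × 10⁻¹²) / (9.271 × 10⁻¹²) = 0.936037 W

0.9360 watts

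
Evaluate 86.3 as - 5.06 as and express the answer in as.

In as:
  86.3 as → 86.3
  5.06 as → 5.06
Difference: 86.3 - 5.06 = 81.24

81.24 as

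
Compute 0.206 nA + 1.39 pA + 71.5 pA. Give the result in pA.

In pA:
  0.206 nA = 0.206 × 10³ pA = 206
  1.39 pA → 1.39
  71.5 pA → 71.5
Sum: 206 + 1.39 + 71.5 = 278.89

278.89 pA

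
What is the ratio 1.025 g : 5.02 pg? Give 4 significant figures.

(1.025) / (5.02 × 10⁻¹²) = 0.20418 × 10¹²

204200000000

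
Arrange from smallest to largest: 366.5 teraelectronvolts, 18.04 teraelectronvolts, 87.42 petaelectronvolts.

18.04 teraelectronvolts < 366.5 teraelectronvolts < 87.42 petaelectronvolts

366.5 teraelectronvolts = 366500000000000 electronvolts
18.04 teraelectronvolts = 18040000000000 electronvolts
87.42 petaelectronvolts = 87420000000000000 electronvolts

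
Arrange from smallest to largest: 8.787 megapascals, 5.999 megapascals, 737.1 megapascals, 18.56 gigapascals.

5.999 megapascals < 8.787 megapascals < 737.1 megapascals < 18.56 gigapascals

8.787 megapascals = 8787000 pascals
5.999 megapascals = 5999000 pascals
737.1 megapascals = 737100000 pascals
18.56 gigapascals = 18560000000 pascals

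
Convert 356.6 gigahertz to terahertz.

0.3566 terahertz

giga = 10^9, tera = 10^12; factor is 10^-3.
356.6 × 10^-3 = 0.3566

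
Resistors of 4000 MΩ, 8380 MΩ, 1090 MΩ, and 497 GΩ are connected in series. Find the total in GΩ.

510.47 GΩ

In GΩ:
  4000 MΩ = 4000 × 10⁻³ GΩ = 4
  8380 MΩ = 8380 × 10⁻³ GΩ = 8.38
  1090 MΩ = 1090 × 10⁻³ GΩ = 1.09
  497 GΩ → 497
Sum: 4 + 8.38 + 1.09 + 497 = 510.47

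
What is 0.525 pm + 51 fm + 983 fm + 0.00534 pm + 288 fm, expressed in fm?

1852.34 fm

In fm:
  0.525 pm = 0.525 × 10^3 fm = 525
  51 fm → 51
  983 fm → 983
  0.00534 pm = 0.00534 × 10^3 fm = 5.34
  288 fm → 288
Sum: 525 + 51 + 983 + 5.34 + 288 = 1852.34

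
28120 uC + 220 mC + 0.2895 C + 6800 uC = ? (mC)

In mC:
  28120 uC = 28120e-3 mC = 28.12
  220 mC → 220
  0.2895 C = 0.2895e3 mC = 289.5
  6800 uC = 6800e-3 mC = 6.8
Sum: 28.12 + 220 + 289.5 + 6.8 = 544.42

544.42 mC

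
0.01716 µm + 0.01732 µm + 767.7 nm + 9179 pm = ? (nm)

811.359 nm

In nm:
  0.01716 µm = 0.01716 × 10^3 nm = 17.16
  0.01732 µm = 0.01732 × 10^3 nm = 17.32
  767.7 nm → 767.7
  9179 pm = 9179 × 10^-3 nm = 9.179
Sum: 17.16 + 17.32 + 767.7 + 9.179 = 811.359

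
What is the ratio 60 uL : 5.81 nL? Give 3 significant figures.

10300

(60 × 10^-6) / (5.81 × 10^-9) = 10.33 × 10^3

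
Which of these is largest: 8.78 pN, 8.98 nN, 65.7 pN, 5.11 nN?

8.78 pN = 0.00000000000878 N
8.98 nN = 0.00000000898 N
65.7 pN = 0.0000000000657 N
5.11 nN = 0.00000000511 N

8.98 nN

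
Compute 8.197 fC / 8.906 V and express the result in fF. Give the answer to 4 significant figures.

(8.197 × 10^-15) / (8.906) = 0.920391 × 10^-15 F

0.9204 fF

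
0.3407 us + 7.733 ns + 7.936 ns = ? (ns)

In ns:
  0.3407 us = 0.3407 × 10³ ns = 340.7
  7.733 ns → 7.733
  7.936 ns → 7.936
Sum: 340.7 + 7.733 + 7.936 = 356.369

356.369 ns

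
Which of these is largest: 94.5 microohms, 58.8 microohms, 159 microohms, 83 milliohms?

83 milliohms

94.5 microohms = 0.0000945 ohms
58.8 microohms = 0.0000588 ohms
159 microohms = 0.000159 ohms
83 milliohms = 0.083 ohms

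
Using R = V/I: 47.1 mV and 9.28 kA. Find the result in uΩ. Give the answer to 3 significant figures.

(47.1 × 10^-3) / (9.28 × 10^3) = 5.0754 × 10^-6 Ω

5.08 uΩ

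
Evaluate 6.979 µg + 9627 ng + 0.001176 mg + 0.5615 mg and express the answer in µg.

579.282 µg

In µg:
  6.979 µg → 6.979
  9627 ng = 9627e-3 µg = 9.627
  0.001176 mg = 0.001176e3 µg = 1.176
  0.5615 mg = 0.5615e3 µg = 561.5
Sum: 6.979 + 9.627 + 1.176 + 561.5 = 579.282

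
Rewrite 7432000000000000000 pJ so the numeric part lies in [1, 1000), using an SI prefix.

= 7.432 × 10^6 J; 10^6 is mega.

7.432 MJ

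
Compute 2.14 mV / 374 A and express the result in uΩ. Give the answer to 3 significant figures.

5.72 uΩ

(2.14e-3) / (374) = 0.0057219e-3 Ω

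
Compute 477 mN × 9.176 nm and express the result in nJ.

4.376952 nJ

477 × 10^-3 × 9.176 × 10^-9 = 4376.952 × 10^-12 J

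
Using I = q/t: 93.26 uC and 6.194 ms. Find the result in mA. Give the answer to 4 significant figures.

15.06 mA

(93.26 × 10^-6) / (6.194 × 10^-3) = 15.0565 × 10^-3 A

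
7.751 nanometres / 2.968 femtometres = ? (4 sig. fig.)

2612000

(7.751 × 10^-9) / (2.968 × 10^-15) = 2.6115 × 10^6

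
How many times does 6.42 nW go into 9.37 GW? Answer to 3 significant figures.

1460000000000000000

(9.37e9) / (6.42e-9) = 1.46e18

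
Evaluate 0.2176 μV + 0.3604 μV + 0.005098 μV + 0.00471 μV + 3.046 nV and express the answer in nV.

590.854 nV

In nV:
  0.2176 μV = 0.2176 × 10³ nV = 217.6
  0.3604 μV = 0.3604 × 10³ nV = 360.4
  0.005098 μV = 0.005098 × 10³ nV = 5.098
  0.00471 μV = 0.00471 × 10³ nV = 4.71
  3.046 nV → 3.046
Sum: 217.6 + 360.4 + 5.098 + 4.71 + 3.046 = 590.854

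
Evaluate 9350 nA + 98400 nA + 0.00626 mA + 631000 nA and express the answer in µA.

745.01 µA

In µA:
  9350 nA = 9350 × 10^-3 µA = 9.35
  98400 nA = 98400 × 10^-3 µA = 98.4
  0.00626 mA = 0.00626 × 10^3 µA = 6.26
  631000 nA = 631000 × 10^-3 µA = 631
Sum: 9.35 + 98.4 + 6.26 + 631 = 745.01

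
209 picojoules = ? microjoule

0.000209 microjoules

pico = 1e-12, micro = 1e-6; factor is 1e-6.
209 × 1e-6 = 0.000209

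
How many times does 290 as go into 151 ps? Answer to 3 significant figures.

(151e-12) / (290e-18) = 0.5207e6

521000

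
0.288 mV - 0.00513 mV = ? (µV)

In µV:
  0.288 mV = 0.288 × 10³ µV = 288
  0.00513 mV = 0.00513 × 10³ µV = 5.13
Difference: 288 - 5.13 = 282.87

282.87 µV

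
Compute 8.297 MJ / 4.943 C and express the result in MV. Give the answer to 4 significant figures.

1.679 MV

(8.297 × 10^6) / (4.943) = 1.67854 × 10^6 V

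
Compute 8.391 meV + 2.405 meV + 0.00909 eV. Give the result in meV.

In meV:
  8.391 meV → 8.391
  2.405 meV → 2.405
  0.00909 eV = 0.00909e3 meV = 9.09
Sum: 8.391 + 2.405 + 9.09 = 19.886

19.886 meV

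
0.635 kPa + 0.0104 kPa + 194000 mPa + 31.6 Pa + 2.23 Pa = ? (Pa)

873.23 Pa

In Pa:
  0.635 kPa = 0.635 × 10^3 Pa = 635
  0.0104 kPa = 0.0104 × 10^3 Pa = 10.4
  194000 mPa = 194000 × 10^-3 Pa = 194
  31.6 Pa → 31.6
  2.23 Pa → 2.23
Sum: 635 + 10.4 + 194 + 31.6 + 2.23 = 873.23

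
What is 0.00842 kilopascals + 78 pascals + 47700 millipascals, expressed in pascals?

In pascals:
  0.00842 kilopascals = 0.00842e3 pascals = 8.42
  78 pascals → 78
  47700 millipascals = 47700e-3 pascals = 47.7
Sum: 8.42 + 78 + 47.7 = 134.12

134.12 pascals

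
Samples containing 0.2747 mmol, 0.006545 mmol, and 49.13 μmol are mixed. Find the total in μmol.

330.375 μmol

In μmol:
  0.2747 mmol = 0.2747 × 10³ μmol = 274.7
  0.006545 mmol = 0.006545 × 10³ μmol = 6.545
  49.13 μmol → 49.13
Sum: 274.7 + 6.545 + 49.13 = 330.375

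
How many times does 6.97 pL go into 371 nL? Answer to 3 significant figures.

53200

(371 × 10⁻⁹) / (6.97 × 10⁻¹²) = 53.23 × 10³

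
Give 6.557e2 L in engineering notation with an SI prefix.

= 655.7 L; mantissa already in [1, 1000).

655.7 L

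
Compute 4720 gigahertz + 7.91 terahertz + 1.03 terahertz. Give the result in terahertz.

In terahertz:
  4720 gigahertz = 4720e-3 terahertz = 4.72
  7.91 terahertz → 7.91
  1.03 terahertz → 1.03
Sum: 4.72 + 7.91 + 1.03 = 13.66

13.66 terahertz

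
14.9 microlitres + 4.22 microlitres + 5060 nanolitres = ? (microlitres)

In microlitres:
  14.9 microlitres → 14.9
  4.22 microlitres → 4.22
  5060 nanolitres = 5060e-3 microlitres = 5.06
Sum: 14.9 + 4.22 + 5.06 = 24.18

24.18 microlitres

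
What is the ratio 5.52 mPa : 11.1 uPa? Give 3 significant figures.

(5.52 × 10⁻³) / (11.1 × 10⁻⁶) = 0.4973 × 10³

497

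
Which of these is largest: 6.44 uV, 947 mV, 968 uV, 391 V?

6.44 uV = 0.00000644 V
947 mV = 0.947 V
968 uV = 0.000968 V
391 V = 391 V

391 V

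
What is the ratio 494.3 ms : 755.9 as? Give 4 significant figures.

(494.3 × 10⁻³) / (755.9 × 10⁻¹⁸) = 0.65392 × 10¹⁵

653900000000000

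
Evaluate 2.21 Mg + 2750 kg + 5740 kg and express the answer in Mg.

In Mg:
  2.21 Mg → 2.21
  2750 kg = 2750 × 10⁻³ Mg = 2.75
  5740 kg = 5740 × 10⁻³ Mg = 5.74
Sum: 2.21 + 2.75 + 5.74 = 10.7

10.7 Mg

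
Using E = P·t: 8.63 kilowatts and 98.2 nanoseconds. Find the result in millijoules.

8.63e3 × 98.2e-9 = 847.466e-6 J

0.847466 millijoules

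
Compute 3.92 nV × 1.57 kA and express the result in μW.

6.1544 μW

3.92 × 10⁻⁹ × 1.57 × 10³ = 6.1544 × 10⁻⁶ W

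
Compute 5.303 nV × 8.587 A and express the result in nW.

45.536861 nW

5.303e-9 × 8.587 = 45.536861e-9 W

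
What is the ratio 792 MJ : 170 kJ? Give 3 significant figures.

4660

(792 × 10^6) / (170 × 10^3) = 4.659 × 10^3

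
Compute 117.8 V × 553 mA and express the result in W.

117.8 × 553 × 10⁻³ = 65143.4 × 10⁻³ W

65.1434 W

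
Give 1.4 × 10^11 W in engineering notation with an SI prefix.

140 GW

= 140 × 10^9 W; 10^9 is giga.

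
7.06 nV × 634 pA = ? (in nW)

0.00000000447604 nW

7.06 × 10^-9 × 634 × 10^-12 = 4476.04 × 10^-21 W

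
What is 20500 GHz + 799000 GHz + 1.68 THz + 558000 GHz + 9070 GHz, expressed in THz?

1388.25 THz

In THz:
  20500 GHz = 20500 × 10^-3 THz = 20.5
  799000 GHz = 799000 × 10^-3 THz = 799
  1.68 THz → 1.68
  558000 GHz = 558000 × 10^-3 THz = 558
  9070 GHz = 9070 × 10^-3 THz = 9.07
Sum: 20.5 + 799 + 1.68 + 558 + 9.07 = 1388.25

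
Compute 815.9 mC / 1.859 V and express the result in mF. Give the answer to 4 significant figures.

438.9 mF

(815.9e-3) / (1.859) = 438.892e-3 F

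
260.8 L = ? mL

260800 mL

(no prefix) = 10^0, milli = 10^-3; factor is 10^3.
260.8 × 10^3 = 260800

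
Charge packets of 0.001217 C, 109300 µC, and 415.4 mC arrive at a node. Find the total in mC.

525.917 mC

In mC:
  0.001217 C = 0.001217 × 10³ mC = 1.217
  109300 µC = 109300 × 10⁻³ mC = 109.3
  415.4 mC → 415.4
Sum: 1.217 + 109.3 + 415.4 = 525.917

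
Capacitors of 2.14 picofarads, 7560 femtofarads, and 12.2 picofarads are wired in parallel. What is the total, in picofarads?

In picofarads:
  2.14 picofarads → 2.14
  7560 femtofarads = 7560 × 10⁻³ picofarads = 7.56
  12.2 picofarads → 12.2
Sum: 2.14 + 7.56 + 12.2 = 21.9

21.9 picofarads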